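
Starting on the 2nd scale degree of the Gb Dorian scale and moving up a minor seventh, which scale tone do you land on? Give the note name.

Gb

The scale is Gb Ab Bbb Cb Db Eb Fb.
The 2nd scale degree is Ab; a minor seventh above that is Gb — scale degree 1.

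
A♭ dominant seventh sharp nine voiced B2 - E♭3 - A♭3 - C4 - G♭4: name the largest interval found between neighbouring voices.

diminished fifth

Adjacent intervals: B2→E♭3 = diminished fourth; E♭3→A♭3 = perfect fourth; A♭3→C4 = major third; C4→G♭4 = diminished fifth.
The largest is C4 to G♭4, a diminished fifth (6 semitones).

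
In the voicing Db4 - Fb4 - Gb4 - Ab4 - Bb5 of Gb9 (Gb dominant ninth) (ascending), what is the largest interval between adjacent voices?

major 9th

Adjacent intervals: Db4→Fb4 = minor third; Fb4→Gb4 = major second; Gb4→Ab4 = major second; Ab4→Bb5 = major ninth.
The largest is Ab4 to Bb5, a major ninth (14 semitones).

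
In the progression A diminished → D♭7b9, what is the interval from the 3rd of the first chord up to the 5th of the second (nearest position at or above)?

minor 6th

The 3rd of A diminished is C; the 5th of D♭7b9 is A♭.
From C to A♭: 8 semitones over a sixth = minor.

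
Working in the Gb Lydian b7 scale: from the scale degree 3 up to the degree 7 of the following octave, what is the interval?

The scale runs Gb Ab Bb C Db Eb Fb.
So we need the interval from Bb up to Fb.
12 letter names make it a twelfth; at 18 semitones (a half step narrower than perfect) the quality is diminished.

d12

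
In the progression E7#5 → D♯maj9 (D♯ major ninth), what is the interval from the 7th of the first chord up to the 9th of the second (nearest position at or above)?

The 7th of E7#5 is D; the 9th of D♯maj9 (D♯ major ninth) is E♯.
D up to E♯ is 3 semitones, a half step wider than a major second, so the interval is augmented.

A2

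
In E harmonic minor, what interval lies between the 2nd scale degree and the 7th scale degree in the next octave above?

major thirteenth

Spelling E harmonic minor: E F♯ G A B C D♯.
That puts F♯ below D♯.
From F♯ to D♯ is 21 semitones, exactly the major thirteenth.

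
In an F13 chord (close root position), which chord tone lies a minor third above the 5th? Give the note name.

Eb

F13 (F dominant thirteenth) is spelled F, A, C, Eb, G, D.
The 5th is C. A minor third above C is Eb.
Eb is the chord's 7th.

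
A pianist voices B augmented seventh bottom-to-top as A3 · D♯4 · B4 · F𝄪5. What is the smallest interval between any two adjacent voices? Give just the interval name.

Adjacent intervals: A3→D♯4 = augmented fourth; D♯4→B4 = minor sixth; B4→F𝄪5 = augmented fifth.
The smallest is A3 to D♯4, an augmented fourth (6 semitones).

A4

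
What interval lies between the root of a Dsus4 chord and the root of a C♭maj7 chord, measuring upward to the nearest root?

diminished seventh

Dsus4 has D as its root, and C♭maj7 has C♭ as its root.
D up to C♭ is 9 semitones, a whole step narrower than a major seventh, so the interval is diminished.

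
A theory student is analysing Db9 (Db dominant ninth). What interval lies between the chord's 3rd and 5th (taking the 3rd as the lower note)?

minor third

Db dominant ninth: Db-F-Ab-Cb-Eb.
So we need the interval from F up to Ab.
F up to Ab is 3 semitones, a half step narrower than a major third, so the interval is minor.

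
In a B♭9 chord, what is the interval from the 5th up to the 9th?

B♭9 (B♭ dominant ninth) is spelled B♭–D–F–A♭–C.
So we need the interval from F up to C.
From F to C is 7 semitones, exactly the perfect fifth.

perfect 5th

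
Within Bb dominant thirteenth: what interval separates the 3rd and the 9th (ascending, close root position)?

Bb13 is spelled Bb D F Ab C G.
3rd = D; 9th = C.
7 letter names make it a seventh; at 10 semitones (a half step narrower than major) the quality is minor.

minor seventh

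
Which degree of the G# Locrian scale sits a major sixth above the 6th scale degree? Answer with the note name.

The scale is G# A B C# D E F#.
The 6th scale degree is E; a major sixth above that is C# — scale degree 4.

C#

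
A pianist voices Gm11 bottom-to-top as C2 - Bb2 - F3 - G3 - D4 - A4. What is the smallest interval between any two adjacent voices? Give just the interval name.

major second

Adjacent intervals: C2→Bb2 = minor seventh; Bb2→F3 = perfect fifth; F3→G3 = major second; G3→D4 = perfect fifth; D4→A4 = perfect fifth.
The smallest is F3 to G3, a major second (2 semitones).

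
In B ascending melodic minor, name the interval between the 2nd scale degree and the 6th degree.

perfect fifth

The scale runs B C# D E F# G# A#.
The 2nd scale degree is C# and the 6th degree is G#.
From C# to G# is 7 semitones, exactly the perfect fifth.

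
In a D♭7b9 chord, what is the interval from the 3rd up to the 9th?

diminished 7th

D♭ dominant seventh flat nine: D♭, F, A♭, C♭, E𝄫.
3rd = F; 9th = E𝄫.
F up to E𝄫 is 9 semitones, a whole step narrower than a major seventh, so the interval is diminished.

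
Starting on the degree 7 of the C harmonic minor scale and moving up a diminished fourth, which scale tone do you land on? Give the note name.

The scale is C D Eb F G Ab B.
The degree 7 is B; a diminished fourth above that is Eb — scale degree 3.

Eb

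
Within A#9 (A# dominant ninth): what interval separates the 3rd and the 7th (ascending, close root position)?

diminished fifth

Spelling the chord: A#, C##, E#, G#, B#.
3rd = C##; 7th = G#.
From C## to G#: 6 semitones over a fifth = diminished.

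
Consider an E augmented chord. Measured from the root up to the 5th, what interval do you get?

E+ (E augmented) is spelled E–G#–B#.
So we need the interval from E up to B#.
5 letter names make it a fifth; at 8 semitones (a half step wider than perfect) the quality is augmented.

augmented 5th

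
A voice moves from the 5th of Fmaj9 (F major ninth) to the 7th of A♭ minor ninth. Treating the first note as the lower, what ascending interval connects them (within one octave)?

The 5th of Fmaj9 (F major ninth) is C; the 7th of A♭ minor ninth is G♭.
C up to G♭ is 6 semitones, a half step narrower than a perfect fifth, so the interval is diminished.

diminished fifth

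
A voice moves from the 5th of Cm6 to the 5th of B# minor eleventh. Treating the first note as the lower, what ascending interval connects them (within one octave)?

augmented 7th

The 5th of Cm6 is G; the 5th of B# minor eleventh is F##.
G up to F## is 12 semitones, a half step wider than a major seventh, so the interval is augmented.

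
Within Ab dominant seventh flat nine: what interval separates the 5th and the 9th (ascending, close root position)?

Spelling the chord: Ab, C, Eb, Gb, Bbb.
5th = Eb; 9th = Bbb.
5 letter names make it a fifth; at 6 semitones (a half step narrower than perfect) the quality is diminished.

diminished fifth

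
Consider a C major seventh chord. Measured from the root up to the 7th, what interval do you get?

The chord tones of CM7 are C E G B.
So we need the interval from C up to B.
From C to B is 11 semitones, exactly the major seventh.

major 7th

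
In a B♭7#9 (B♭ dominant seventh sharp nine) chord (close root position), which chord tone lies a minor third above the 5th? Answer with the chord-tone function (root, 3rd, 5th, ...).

7th

The chord tones of B♭7#9 are B♭-D-F-A♭-C♯.
The 5th is F. A minor third above F is A♭.
A♭ is the chord's 7th.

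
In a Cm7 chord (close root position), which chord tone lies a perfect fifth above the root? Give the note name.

G

The chord tones of C-7 (C minor seventh) are C–Eb–G–Bb.
The root is C. A perfect fifth above C is G.
G is the chord's 5th.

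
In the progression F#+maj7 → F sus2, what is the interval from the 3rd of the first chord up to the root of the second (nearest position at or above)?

d6

F#+maj7 has A# as its 3rd, and F sus2 has F as its root.
6 letter names make it a sixth; at 7 semitones (a whole step narrower than major) the quality is diminished.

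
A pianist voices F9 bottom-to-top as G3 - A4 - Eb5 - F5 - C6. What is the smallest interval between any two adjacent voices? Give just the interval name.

major second

Adjacent intervals: G3→A4 = major ninth; A4→Eb5 = diminished fifth; Eb5→F5 = major second; F5→C6 = perfect fifth.
The smallest is Eb5 to F5, a major second (2 semitones).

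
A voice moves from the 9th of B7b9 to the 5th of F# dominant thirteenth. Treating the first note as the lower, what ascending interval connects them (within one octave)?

augmented unison

The 9th of B7b9 is C; the 5th of F# dominant thirteenth is C#.
C up to C# is 1 semitone, a half step wider than a perfect unison, so the interval is augmented.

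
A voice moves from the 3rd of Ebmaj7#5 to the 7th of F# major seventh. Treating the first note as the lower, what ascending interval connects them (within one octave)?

Ebmaj7#5 has G as its 3rd, and F# major seventh has E# as its 7th.
6 letter names make it a sixth; at 10 semitones (a half step wider than major) the quality is augmented.

augmented sixth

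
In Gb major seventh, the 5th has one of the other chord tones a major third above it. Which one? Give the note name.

F

The chord tones of Gbmaj7 (Gb major seventh) are Gb–Bb–Db–F.
The 5th is Db. A major third above Db is F.
F is the chord's 7th.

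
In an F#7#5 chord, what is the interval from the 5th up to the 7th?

F#aug7 (F# augmented seventh) is spelled F#-A#-C##-E.
The 5th is C## and the 7th is E.
3 letter names make it a third; at 2 semitones (a whole step narrower than major) the quality is diminished.

diminished third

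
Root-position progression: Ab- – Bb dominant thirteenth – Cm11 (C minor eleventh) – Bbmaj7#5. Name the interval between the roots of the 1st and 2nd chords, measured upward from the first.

major second

The roots are Ab and Bb.
Counting 2 letters and 2 half steps from Ab gives a major second.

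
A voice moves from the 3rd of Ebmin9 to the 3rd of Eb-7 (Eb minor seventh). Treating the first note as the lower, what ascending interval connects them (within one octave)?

perfect unison

The 3rd of Ebmin9 is Gb; the 3rd of Eb-7 (Eb minor seventh) is Gb.
Gb up to Gb spans 1 letter names and 0 semitones — a perfect unison.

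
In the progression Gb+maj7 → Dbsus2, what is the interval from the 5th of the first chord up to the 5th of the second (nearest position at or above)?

diminished fifth

Gb+maj7 has D as its 5th, and Dbsus2 has Ab as its 5th.
From D to Ab: 6 semitones over a fifth = diminished.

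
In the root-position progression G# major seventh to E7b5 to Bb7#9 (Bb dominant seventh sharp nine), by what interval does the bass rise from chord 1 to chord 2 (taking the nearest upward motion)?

minor sixth

The roots are G# and E.
G# up to E is 8 semitones, a half step narrower than a major sixth, so the interval is minor.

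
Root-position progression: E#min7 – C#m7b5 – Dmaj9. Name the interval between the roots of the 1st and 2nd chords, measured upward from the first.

The roots are E# and C#.
E# up to C# is 8 semitones, a half step narrower than a major sixth, so the interval is minor.

minor sixth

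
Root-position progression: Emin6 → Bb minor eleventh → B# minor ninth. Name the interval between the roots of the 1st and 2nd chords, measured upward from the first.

The roots are E and Bb.
From E to Bb: 6 semitones over a fifth = diminished.

diminished fifth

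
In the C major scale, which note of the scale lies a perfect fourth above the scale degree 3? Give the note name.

A

The scale is C D E F G A B.
The scale degree 3 is E; a perfect fourth above that is A — scale degree 6.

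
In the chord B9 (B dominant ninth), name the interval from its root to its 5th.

B9 is spelled B D# F# A C#.
Root = B; 5th = F#.
From B to F# is 7 semitones, exactly the perfect fifth.

perfect 5th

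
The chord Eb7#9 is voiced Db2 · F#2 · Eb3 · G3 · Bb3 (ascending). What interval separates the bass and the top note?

major 13th

The outer voices are Db2 and Bb3.
Counting 13 letters and 21 half steps from Db gives a major thirteenth.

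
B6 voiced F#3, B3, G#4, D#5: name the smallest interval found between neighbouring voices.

P4

Adjacent intervals: F#3→B3 = perfect fourth; B3→G#4 = major sixth; G#4→D#5 = perfect fifth.
The smallest is F#3 to B3, a perfect fourth (5 semitones).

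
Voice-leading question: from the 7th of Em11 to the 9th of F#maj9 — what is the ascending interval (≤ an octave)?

Em11 has D as its 7th, and F#maj9 has G# as its 9th.
4 letter names make it a fourth; at 6 semitones (a half step wider than perfect) the quality is augmented.

augmented fourth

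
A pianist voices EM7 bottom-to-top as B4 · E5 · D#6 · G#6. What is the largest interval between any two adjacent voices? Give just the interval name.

major seventh

Adjacent intervals: B4→E5 = perfect fourth; E5→D#6 = major seventh; D#6→G#6 = perfect fourth.
The largest is E5 to D#6, a major seventh (11 semitones).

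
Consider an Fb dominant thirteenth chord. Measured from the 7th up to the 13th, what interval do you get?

major 7th

Fb dominant thirteenth is spelled Fb, Ab, Cb, Ebb, Gb, Db.
So we need the interval from Ebb up to Db.
Counting 7 letters and 11 half steps from Ebb gives a major seventh.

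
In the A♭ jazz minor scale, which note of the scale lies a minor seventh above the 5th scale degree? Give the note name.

The scale is A♭ B♭ C♭ D♭ E♭ F G.
The 5th scale degree is E♭; a minor seventh above that is D♭ — scale degree 4.

Db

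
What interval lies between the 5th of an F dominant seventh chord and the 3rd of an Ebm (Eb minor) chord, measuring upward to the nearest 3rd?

F dominant seventh has C as its 5th, and Ebm (Eb minor) has Gb as its 3rd.
C up to Gb is 6 semitones, a half step narrower than a perfect fifth, so the interval is diminished.

diminished fifth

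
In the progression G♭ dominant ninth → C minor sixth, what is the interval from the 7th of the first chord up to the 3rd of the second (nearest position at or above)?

G♭ dominant ninth has F♭ as its 7th, and C minor sixth has E♭ as its 3rd.
F♭ up to E♭ spans 7 letter names and 11 semitones — a major seventh.

major 7th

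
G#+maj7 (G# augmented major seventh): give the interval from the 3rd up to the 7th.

G#maj7#5 (G# augmented major seventh) is spelled G#-B#-D##-F##.
That puts B# below F##.
Counting 5 letters and 7 half steps from B# gives a perfect fifth.

P5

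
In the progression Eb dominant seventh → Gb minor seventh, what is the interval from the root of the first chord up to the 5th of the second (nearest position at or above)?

Eb dominant seventh has Eb as its root, and Gb minor seventh has Db as its 5th.
From Eb to Db: 10 semitones over a seventh = minor.

minor seventh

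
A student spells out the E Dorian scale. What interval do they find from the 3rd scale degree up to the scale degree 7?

perfect 5th

E dorian: E F# G A B C# D.
That puts G below D.
From G to D is 7 semitones, exactly the perfect fifth.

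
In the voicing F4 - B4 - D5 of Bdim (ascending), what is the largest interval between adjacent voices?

A4

Adjacent intervals: F4→B4 = augmented fourth; B4→D5 = minor third.
The largest is F4 to B4, an augmented fourth (6 semitones).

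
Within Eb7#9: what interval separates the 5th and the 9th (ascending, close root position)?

A5

Eb7#9 (Eb dominant seventh sharp nine): Eb–G–Bb–Db–F#.
The 5th is Bb and the 9th is F#.
From Bb to F#: 8 semitones over a fifth = augmented.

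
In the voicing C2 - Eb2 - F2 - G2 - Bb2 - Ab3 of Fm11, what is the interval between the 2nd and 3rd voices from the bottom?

Those voices are Eb2 and F2.
From Eb to F is 2 semitones, exactly the major second.

major second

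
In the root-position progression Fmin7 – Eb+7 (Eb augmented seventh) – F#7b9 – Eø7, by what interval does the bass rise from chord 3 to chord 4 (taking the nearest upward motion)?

minor 7th

The roots are F# and E.
From F# to E: 10 semitones over a seventh = minor.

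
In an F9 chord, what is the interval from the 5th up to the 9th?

The chord tones of F9 (F dominant ninth) are F A C E♭ G.
The 5th is C and the 9th is G.
Counting 5 letters and 7 half steps from C gives a perfect fifth.

perfect 5th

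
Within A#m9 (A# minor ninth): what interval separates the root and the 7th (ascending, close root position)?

m7

Spelling the chord: A#, C#, E#, G#, B#.
The root is A# and the 7th is G#.
From A# to G#: 10 semitones over a seventh = minor.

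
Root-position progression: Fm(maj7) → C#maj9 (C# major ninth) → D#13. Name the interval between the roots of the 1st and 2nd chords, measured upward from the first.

The roots are F and C#.
F up to C# is 8 semitones, a half step wider than a perfect fifth, so the interval is augmented.

augmented 5th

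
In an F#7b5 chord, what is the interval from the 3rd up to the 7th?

Spelling the chord: F#, A#, C, E.
The 3rd is A# and the 7th is E.
From A# to E: 6 semitones over a fifth = diminished.

diminished fifth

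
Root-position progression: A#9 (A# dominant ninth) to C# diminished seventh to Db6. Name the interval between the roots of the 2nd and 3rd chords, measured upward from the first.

The roots are C# and Db.
C# up to Db is 0 semitones, a whole step narrower than a major second, so the interval is diminished.

diminished second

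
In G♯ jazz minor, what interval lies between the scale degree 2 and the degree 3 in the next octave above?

The scale runs G♯ A♯ B C♯ D♯ E♯ F𝄪.
Scale degree 2 = A♯; degree 3 (up an octave) = B.
A♯ up to B is 13 semitones, a half step narrower than a major ninth, so the interval is minor.

minor ninth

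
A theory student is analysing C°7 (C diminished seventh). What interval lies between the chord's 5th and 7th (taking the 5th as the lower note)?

minor third

The chord tones of C diminished seventh are C, E♭, G♭, B𝄫.
5th = G♭; 7th = B𝄫.
G♭ up to B𝄫 is 3 semitones, a half step narrower than a major third, so the interval is minor.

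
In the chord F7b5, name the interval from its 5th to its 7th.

major 3rd

F7b5 (F dominant seventh flat five) is spelled F A C♭ E♭.
So we need the interval from C♭ up to E♭.
Counting 3 letters and 4 half steps from C♭ gives a major third.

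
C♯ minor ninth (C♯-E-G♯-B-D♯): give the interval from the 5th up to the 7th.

minor 3rd

The 5th is G♯ and the 7th is B.
From G♯ to B: 3 semitones over a third = minor.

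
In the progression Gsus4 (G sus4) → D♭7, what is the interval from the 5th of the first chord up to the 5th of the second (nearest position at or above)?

diminished 5th

Gsus4 (G sus4) has D as its 5th, and D♭7 has A♭ as its 5th.
5 letter names make it a fifth; at 6 semitones (a half step narrower than perfect) the quality is diminished.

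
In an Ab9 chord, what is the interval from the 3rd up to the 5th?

minor third

Ab9 (Ab dominant ninth): Ab–C–Eb–Gb–Bb.
The 3rd is C and the 5th is Eb.
C up to Eb is 3 semitones, a half step narrower than a major third, so the interval is minor.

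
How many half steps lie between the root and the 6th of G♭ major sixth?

The chord tones of G♭6 are G♭ B♭ D♭ E♭.
G♭ to E♭ is a major sixth: 9 semitones.

9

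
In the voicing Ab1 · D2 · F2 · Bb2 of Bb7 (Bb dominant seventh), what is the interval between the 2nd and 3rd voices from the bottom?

minor third

Those voices are D2 and F2.
From D to F: 3 semitones over a third = minor.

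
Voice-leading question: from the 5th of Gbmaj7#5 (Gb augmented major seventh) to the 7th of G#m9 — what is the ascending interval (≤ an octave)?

Gbmaj7#5 (Gb augmented major seventh) has D as its 5th, and G#m9 has F# as its 7th.
Counting 3 letters and 4 half steps from D gives a major third.

major 3rd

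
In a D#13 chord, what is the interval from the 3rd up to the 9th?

The chord tones of D#13 (D# dominant thirteenth) are D# F## A# C# E# B#.
So we need the interval from F## up to E#.
7 letter names make it a seventh; at 10 semitones (a half step narrower than major) the quality is minor.

minor 7th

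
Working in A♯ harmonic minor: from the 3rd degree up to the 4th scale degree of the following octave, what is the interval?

The scale runs A♯ B♯ C♯ D♯ E♯ F♯ G𝄪.
The 3rd degree is C♯ and the 4th degree (up an octave) is D♯.
C♯ up to D♯ spans 9 letter names and 14 semitones — a major ninth.

major 9th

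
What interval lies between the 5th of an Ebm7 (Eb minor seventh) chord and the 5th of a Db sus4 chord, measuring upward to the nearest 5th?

minor seventh

Ebm7 (Eb minor seventh) has Bb as its 5th, and Db sus4 has Ab as its 5th.
Bb up to Ab is 10 semitones, a half step narrower than a major seventh, so the interval is minor.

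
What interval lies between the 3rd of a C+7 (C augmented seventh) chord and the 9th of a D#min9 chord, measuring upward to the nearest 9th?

The 3rd of C+7 (C augmented seventh) is E; the 9th of D#min9 is E#.
From E to E#: 1 semitone over a unison = augmented.

augmented unison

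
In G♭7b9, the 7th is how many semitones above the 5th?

G♭7b9 (G♭ dominant seventh flat nine): G♭-B♭-D♭-F♭-A𝄫.
D♭ to F♭ is a minor third: 3 semitones.

3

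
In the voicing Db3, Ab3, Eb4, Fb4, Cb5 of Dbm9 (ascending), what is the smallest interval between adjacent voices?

Adjacent intervals: Db3→Ab3 = perfect fifth; Ab3→Eb4 = perfect fifth; Eb4→Fb4 = minor second; Fb4→Cb5 = perfect fifth.
The smallest is Eb4 to Fb4, a minor second (1 semitone).

m2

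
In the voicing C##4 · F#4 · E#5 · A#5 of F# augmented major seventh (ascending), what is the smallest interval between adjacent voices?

diminished 4th

Adjacent intervals: C##4→F#4 = diminished fourth; F#4→E#5 = major seventh; E#5→A#5 = perfect fourth.
The smallest is C##4 to F#4, a diminished fourth (4 semitones).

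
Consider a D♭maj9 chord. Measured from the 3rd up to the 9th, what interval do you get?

minor seventh

D♭maj9: D♭, F, A♭, C, E♭.
The 3rd is F and the 9th is E♭.
7 letter names make it a seventh; at 10 semitones (a half step narrower than major) the quality is minor.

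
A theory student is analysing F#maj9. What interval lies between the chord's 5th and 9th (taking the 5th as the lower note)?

perfect fifth

The chord tones of F#maj9 (F# major ninth) are F#, A#, C#, E#, G#.
5th = C#; 9th = G#.
C# up to G# spans 5 letter names and 7 semitones — a perfect fifth.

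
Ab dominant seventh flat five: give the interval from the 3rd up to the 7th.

Ab7b5: Ab, C, Ebb, Gb.
3rd = C; 7th = Gb.
From C to Gb: 6 semitones over a fifth = diminished.

diminished fifth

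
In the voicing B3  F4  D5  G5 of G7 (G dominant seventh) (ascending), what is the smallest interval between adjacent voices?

Adjacent intervals: B3→F4 = diminished fifth; F4→D5 = major sixth; D5→G5 = perfect fourth.
The smallest is D5 to G5, a perfect fourth (5 semitones).

perfect fourth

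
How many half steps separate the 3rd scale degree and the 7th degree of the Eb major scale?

The scale is Eb F G Ab Bb C D.
G up to D is a perfect fifth — 7 semitones.

7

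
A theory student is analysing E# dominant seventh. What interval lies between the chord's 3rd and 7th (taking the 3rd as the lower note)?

diminished fifth

E# dominant seventh is spelled E#–G##–B#–D#.
So we need the interval from G## up to D#.
From G## to D#: 6 semitones over a fifth = diminished.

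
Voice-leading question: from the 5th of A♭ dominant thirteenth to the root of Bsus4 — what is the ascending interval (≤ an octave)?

A5

The 5th of A♭ dominant thirteenth is E♭; the root of Bsus4 is B.
5 letter names make it a fifth; at 8 semitones (a half step wider than perfect) the quality is augmented.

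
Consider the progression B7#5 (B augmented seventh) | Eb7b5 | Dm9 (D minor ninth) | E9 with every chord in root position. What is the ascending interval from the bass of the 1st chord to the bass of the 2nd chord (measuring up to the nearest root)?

diminished fourth

The roots are B and Eb.
4 letter names make it a fourth; at 4 semitones (a half step narrower than perfect) the quality is diminished.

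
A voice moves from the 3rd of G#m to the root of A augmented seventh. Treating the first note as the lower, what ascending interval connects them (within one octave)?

G#m has B as its 3rd, and A augmented seventh has A as its root.
7 letter names make it a seventh; at 10 semitones (a half step narrower than major) the quality is minor.

minor 7th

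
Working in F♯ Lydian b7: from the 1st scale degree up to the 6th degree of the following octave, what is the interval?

Spelling F♯ Lydian b7: F♯ G♯ A♯ B♯ C♯ D♯ E.
That puts F♯ below D♯.
F♯ up to D♯ spans 13 letter names and 21 semitones — a major thirteenth.

major thirteenth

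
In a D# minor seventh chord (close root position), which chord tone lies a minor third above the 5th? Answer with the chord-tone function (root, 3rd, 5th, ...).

7th

Spelling the chord: D#–F#–A#–C#.
The 5th is A#. A minor third above A# is C#.
C# is the chord's 7th.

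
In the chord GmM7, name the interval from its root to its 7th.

GmM7 (G minor-major seventh) is spelled G-Bb-D-F#.
So we need the interval from G up to F#.
Counting 7 letters and 11 half steps from G gives a major seventh.

major seventh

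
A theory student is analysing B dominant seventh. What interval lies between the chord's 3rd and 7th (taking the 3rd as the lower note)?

The chord tones of B7 (B dominant seventh) are B D♯ F♯ A.
That puts D♯ below A.
From D♯ to A: 6 semitones over a fifth = diminished.

diminished 5th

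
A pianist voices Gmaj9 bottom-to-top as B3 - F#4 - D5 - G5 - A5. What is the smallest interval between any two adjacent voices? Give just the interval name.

Adjacent intervals: B3→F#4 = perfect fifth; F#4→D5 = minor sixth; D5→G5 = perfect fourth; G5→A5 = major second.
The smallest is G5 to A5, a major second (2 semitones).

major second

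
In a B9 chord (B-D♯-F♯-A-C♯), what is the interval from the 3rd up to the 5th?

minor 3rd

3rd = D♯; 5th = F♯.
From D♯ to F♯: 3 semitones over a third = minor.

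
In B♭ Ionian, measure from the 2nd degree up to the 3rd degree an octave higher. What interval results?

The scale runs B♭ C D E♭ F G A.
2nd degree = C; degree 3 (up an octave) = D.
Counting 9 letters and 14 half steps from C gives a major ninth.

major ninth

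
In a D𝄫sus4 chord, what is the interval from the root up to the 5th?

P5

Spelling the chord: D𝄫-G𝄫-A𝄫.
So we need the interval from D𝄫 up to A𝄫.
From D𝄫 to A𝄫 is 7 semitones, exactly the perfect fifth.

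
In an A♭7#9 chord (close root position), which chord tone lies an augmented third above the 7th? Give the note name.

B

A♭7#9 (A♭ dominant seventh sharp nine) is spelled A♭–C–E♭–G♭–B.
The 7th is G♭. An augmented third above G♭ is B.
B is the chord's 9th.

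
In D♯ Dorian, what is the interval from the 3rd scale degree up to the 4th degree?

The scale runs D♯ E♯ F♯ G♯ A♯ B♯ C♯.
That puts F♯ below G♯.
F♯ up to G♯ spans 2 letter names and 2 semitones — a major second.

M2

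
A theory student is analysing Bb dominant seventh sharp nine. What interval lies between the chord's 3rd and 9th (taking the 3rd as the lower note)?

major seventh

Bb dominant seventh sharp nine is spelled Bb D F Ab C#.
The 3rd is D and the 9th is C#.
From D to C# is 11 semitones, exactly the major seventh.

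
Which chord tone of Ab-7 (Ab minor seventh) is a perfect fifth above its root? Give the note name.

Ab-7 (Ab minor seventh): Ab, Cb, Eb, Gb.
The root is Ab. A perfect fifth above Ab is Eb.
Eb is the chord's 5th.

Eb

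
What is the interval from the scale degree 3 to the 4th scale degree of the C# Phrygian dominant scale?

minor 2nd

The scale runs C# D E# F# G# A B.
So we need the interval from E# up to F#.
2 letter names make it a second; at 1 semitone (a half step narrower than major) the quality is minor.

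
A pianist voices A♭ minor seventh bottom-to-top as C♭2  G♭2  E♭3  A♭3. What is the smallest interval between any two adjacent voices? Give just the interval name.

Adjacent intervals: C♭2→G♭2 = perfect fifth; G♭2→E♭3 = major sixth; E♭3→A♭3 = perfect fourth.
The smallest is E♭3 to A♭3, a perfect fourth (5 semitones).

P4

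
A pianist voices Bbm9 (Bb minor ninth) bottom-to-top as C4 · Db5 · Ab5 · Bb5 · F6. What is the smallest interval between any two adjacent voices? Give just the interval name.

major second

Adjacent intervals: C4→Db5 = minor ninth; Db5→Ab5 = perfect fifth; Ab5→Bb5 = major second; Bb5→F6 = perfect fifth.
The smallest is Ab5 to Bb5, a major second (2 semitones).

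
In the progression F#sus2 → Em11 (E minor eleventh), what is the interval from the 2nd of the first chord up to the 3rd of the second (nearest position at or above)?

F#sus2 has G# as its 2nd, and Em11 (E minor eleventh) has G as its 3rd.
8 letter names make it an octave; at 11 semitones (a half step narrower than perfect) the quality is diminished.

diminished octave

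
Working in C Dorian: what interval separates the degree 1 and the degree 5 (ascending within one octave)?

perfect fifth

Spelling C Dorian: C D Eb F G A Bb.
That puts C below G.
From C to G is 7 semitones, exactly the perfect fifth.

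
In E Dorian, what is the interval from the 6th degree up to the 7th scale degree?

minor second

The scale runs E F♯ G A B C♯ D.
6th degree = C♯; 7th degree = D.
2 letter names make it a second; at 1 semitone (a half step narrower than major) the quality is minor.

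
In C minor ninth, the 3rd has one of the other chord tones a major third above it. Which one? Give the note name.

G

The chord tones of Cmin9 are C-Eb-G-Bb-D.
The 3rd is Eb. A major third above Eb is G.
G is the chord's 5th.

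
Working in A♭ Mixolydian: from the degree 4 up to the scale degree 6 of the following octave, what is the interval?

major tenth

A♭ mixolydian: A♭ B♭ C D♭ E♭ F G♭.
The degree 4 is D♭ and the scale degree 6 (up an octave) is F.
Counting 10 letters and 16 half steps from D♭ gives a major tenth.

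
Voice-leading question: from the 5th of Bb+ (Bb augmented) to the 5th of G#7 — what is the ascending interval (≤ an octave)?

Bb+ (Bb augmented) has F# as its 5th, and G#7 has D# as its 5th.
Counting 6 letters and 9 half steps from F# gives a major sixth.

major 6th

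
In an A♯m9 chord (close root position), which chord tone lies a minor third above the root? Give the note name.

A♯min9 (A♯ minor ninth) is spelled A♯–C♯–E♯–G♯–B♯.
The root is A♯. A minor third above A♯ is C♯.
C♯ is the chord's 3rd.

C#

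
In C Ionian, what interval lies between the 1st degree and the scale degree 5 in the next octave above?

Spelling C Ionian: C D E F G A B.
The 1st degree is C and the degree 5 (up an octave) is G.
From C to G is 19 semitones, exactly the perfect twelfth.

P12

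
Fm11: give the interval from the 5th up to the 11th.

Spelling the chord: F, A♭, C, E♭, G, B♭.
5th = C; 11th = B♭.
7 letter names make it a seventh; at 10 semitones (a half step narrower than major) the quality is minor.

minor 7th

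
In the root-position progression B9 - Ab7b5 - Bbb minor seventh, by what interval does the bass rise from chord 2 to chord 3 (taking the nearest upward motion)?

minor second

The roots are Ab and Bbb.
Ab up to Bbb is 1 semitone, a half step narrower than a major second, so the interval is minor.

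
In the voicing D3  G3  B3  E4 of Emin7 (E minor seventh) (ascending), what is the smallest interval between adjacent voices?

Adjacent intervals: D3→G3 = perfect fourth; G3→B3 = major third; B3→E4 = perfect fourth.
The smallest is G3 to B3, a major third (4 semitones).

major third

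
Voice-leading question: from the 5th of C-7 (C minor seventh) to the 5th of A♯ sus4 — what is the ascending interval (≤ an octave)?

augmented sixth

The 5th of C-7 (C minor seventh) is G; the 5th of A♯ sus4 is E♯.
6 letter names make it a sixth; at 10 semitones (a half step wider than major) the quality is augmented.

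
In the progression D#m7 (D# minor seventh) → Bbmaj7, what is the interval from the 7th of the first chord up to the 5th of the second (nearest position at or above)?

d4

The 7th of D#m7 (D# minor seventh) is C#; the 5th of Bbmaj7 is F.
4 letter names make it a fourth; at 4 semitones (a half step narrower than perfect) the quality is diminished.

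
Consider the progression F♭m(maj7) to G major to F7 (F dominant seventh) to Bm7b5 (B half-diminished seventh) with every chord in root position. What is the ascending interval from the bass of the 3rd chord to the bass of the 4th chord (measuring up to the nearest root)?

The roots are F and B.
From F to B: 6 semitones over a fourth = augmented.

augmented 4th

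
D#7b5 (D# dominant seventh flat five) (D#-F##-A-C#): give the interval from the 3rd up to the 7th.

diminished 5th

The 3rd is F## and the 7th is C#.
F## up to C# is 6 semitones, a half step narrower than a perfect fifth, so the interval is diminished.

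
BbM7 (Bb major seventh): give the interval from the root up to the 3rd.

major third

Spelling the chord: Bb-D-F-A.
Root = Bb; 3rd = D.
From Bb to D is 4 semitones, exactly the major third.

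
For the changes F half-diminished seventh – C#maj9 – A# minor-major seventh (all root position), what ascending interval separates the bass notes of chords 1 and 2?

A5

The roots are F and C#.
5 letter names make it a fifth; at 8 semitones (a half step wider than perfect) the quality is augmented.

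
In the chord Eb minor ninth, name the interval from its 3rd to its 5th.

M3

Ebm9 is spelled Eb–Gb–Bb–Db–F.
That puts Gb below Bb.
From Gb to Bb is 4 semitones, exactly the major third.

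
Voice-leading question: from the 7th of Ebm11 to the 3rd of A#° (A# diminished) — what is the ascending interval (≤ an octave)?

The 7th of Ebm11 is Db; the 3rd of A#° (A# diminished) is C#.
7 letter names make it a seventh; at 12 semitones (a half step wider than major) the quality is augmented.

augmented seventh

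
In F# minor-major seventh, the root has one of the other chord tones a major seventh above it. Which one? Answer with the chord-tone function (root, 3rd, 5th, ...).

7th

The chord tones of F#m(maj7) are F# A C# E#.
The root is F#. A major seventh above F# is E#.
E# is the chord's 7th.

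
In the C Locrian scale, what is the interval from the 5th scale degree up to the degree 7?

major third

The scale runs C D♭ E♭ F G♭ A♭ B♭.
The 5th scale degree is G♭ and the degree 7 is B♭.
G♭ up to B♭ spans 3 letter names and 4 semitones — a major third.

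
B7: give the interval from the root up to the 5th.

perfect fifth

B7: B-D♯-F♯-A.
The root is B and the 5th is F♯.
Counting 5 letters and 7 half steps from B gives a perfect fifth.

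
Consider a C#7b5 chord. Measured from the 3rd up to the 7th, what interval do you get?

Spelling the chord: C#–E#–G–B.
That puts E# below B.
From E# to B: 6 semitones over a fifth = diminished.

diminished fifth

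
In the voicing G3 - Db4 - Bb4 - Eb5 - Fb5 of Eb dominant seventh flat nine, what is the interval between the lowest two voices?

d5

Those voices are G3 and Db4.
G up to Db is 6 semitones, a half step narrower than a perfect fifth, so the interval is diminished.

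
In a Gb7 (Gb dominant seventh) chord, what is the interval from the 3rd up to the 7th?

Gb7 (Gb dominant seventh) is spelled Gb Bb Db Fb.
The 3rd is Bb and the 7th is Fb.
From Bb to Fb: 6 semitones over a fifth = diminished.
That tritone between 3rd and 7th is what gives the dominant seventh its pull toward resolution.

diminished fifth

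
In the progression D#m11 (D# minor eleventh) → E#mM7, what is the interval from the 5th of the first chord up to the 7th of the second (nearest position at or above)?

The 5th of D#m11 (D# minor eleventh) is A#; the 7th of E#mM7 is D##.
4 letter names make it a fourth; at 6 semitones (a half step wider than perfect) the quality is augmented.

augmented fourth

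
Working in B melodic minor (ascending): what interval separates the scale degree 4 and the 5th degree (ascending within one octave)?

B melodic minor: B C# D E F# G# A#.
Scale degree 4 = E; scale degree 5 = F#.
Counting 2 letters and 2 half steps from E gives a major second.

major second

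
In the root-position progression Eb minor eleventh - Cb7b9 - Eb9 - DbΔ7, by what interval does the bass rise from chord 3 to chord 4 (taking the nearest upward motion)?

The roots are Eb and Db.
Eb up to Db is 10 semitones, a half step narrower than a major seventh, so the interval is minor.

minor seventh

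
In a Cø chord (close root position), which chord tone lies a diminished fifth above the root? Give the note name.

Gb

Cm7b5: C-Eb-Gb-Bb.
The root is C. A diminished fifth above C is Gb.
Gb is the chord's 5th.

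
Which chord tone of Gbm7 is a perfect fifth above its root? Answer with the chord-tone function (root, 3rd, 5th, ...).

Gbmin7 is spelled Gb, Bbb, Db, Fb.
The root is Gb. A perfect fifth above Gb is Db.
Db is the chord's 5th.

5th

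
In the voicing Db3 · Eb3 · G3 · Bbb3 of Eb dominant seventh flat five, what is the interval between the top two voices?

diminished third

Those voices are G3 and Bbb3.
G up to Bbb is 2 semitones, a whole step narrower than a major third, so the interval is diminished.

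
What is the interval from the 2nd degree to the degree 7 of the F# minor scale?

F# natural minor: F# G# A B C# D E.
So we need the interval from G# up to E.
G# up to E is 8 semitones, a half step narrower than a major sixth, so the interval is minor.

minor 6th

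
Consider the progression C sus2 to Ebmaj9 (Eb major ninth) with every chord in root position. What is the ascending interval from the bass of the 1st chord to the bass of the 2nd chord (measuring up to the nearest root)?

The roots are C and Eb.
From C to Eb: 3 semitones over a third = minor.

minor third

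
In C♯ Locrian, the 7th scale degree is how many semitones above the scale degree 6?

The scale is C♯ D E F♯ G A B.
A up to B is a major second — 2 semitones.

2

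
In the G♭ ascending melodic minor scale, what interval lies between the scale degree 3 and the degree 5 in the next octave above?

major 10th

Spelling the G♭ ascending melodic minor scale: G♭ A♭ B𝄫 C♭ D♭ E♭ F.
The scale degree 3 is B𝄫 and the 5th degree (up an octave) is D♭.
B𝄫 up to D♭ spans 10 letter names and 16 semitones — a major tenth.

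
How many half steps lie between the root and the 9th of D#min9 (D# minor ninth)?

14

The chord tones of D#min9 (D# minor ninth) are D# F# A# C# E#.
D# to E# is a major ninth: 14 semitones.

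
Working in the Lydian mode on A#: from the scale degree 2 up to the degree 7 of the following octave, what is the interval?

major thirteenth

A# lydian: A# B# C## D## E# F## G##.
So we need the interval from B# up to G##.
Counting 13 letters and 21 half steps from B# gives a major thirteenth.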